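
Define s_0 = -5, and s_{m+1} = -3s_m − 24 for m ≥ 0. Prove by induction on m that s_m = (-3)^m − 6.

Base case: s_0 = -5, and (-3)^0 − 6 = 1 − 6 = -5.
Assume s_k = (-3)^k − 6 for some k ≥ 0.
Then s_{k+1} = -3s_k − 24 = -3·((-3)^k − 6) − 24 = -3·(-3)^k + 18 − 24 = (-3)^{k+1} − 6.
This completes the inductive step, so s_m = (-3)^m − 6 for all m ≥ 0.

s_m = (-3)^m − 6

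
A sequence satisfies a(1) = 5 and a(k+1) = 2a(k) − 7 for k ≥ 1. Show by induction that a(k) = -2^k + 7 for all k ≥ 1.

Base case: a(1) = 5, and -2^1 + 7 = -2 + 7 = 5.
Assume a(m) = -2^m + 7 for some m ≥ 1.
Then a(m+1) = 2a(m) − 7 = 2·(-2^m + 7) − 7 = -2^{m+1} + 14 − 7 = -2^{m+1} + 7.
So the formula holds for m+1, and by induction a(k) = -2^k + 7 for all k ≥ 1.

a(k) = -2^k + 7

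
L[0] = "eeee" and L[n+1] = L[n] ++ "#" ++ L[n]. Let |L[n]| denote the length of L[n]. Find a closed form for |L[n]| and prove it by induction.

Claim: |L[n]| = 5·2^n − 1.

Base case: |L[0]| = 4, and 5·2^0 − 1 = 4.
Assume |L[m]| = 5·2^m − 1.
Then |L[m+1]| = |L[m]| + 1 + |L[m]| = 2|L[m]| + 1 = 2(5·2^m − 1) + 1 = 5·2^{m+1} − 2 + 1 = 5·2^{m+1} − 1.
This completes the inductive step, so |L[n]| = 5·2^n − 1 for all n ≥ 0.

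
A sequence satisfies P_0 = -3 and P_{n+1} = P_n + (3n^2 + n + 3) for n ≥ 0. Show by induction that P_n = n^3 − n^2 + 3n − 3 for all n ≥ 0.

Base case: P_0 = -3, and 0^3 − 0^2 + 3·0 − 3 = -3.
Assume P_r = r^3 − r^2 + 3r − 3.
Then P_{r+1} = P_r + (3r^2 + r + 3) = (r^3 − r^2 + 3r − 3) + (3r^2 + r + 3) = r^3 + 2r^2 + 4r,
and (r+1)^3 − (r+1)^2 + 3·(r+1) − 3 = r^3 + 2r^2 + 4r.
By induction, P_n = n^3 − n^2 + 3n − 3 for all n ≥ 0.

P_n = n^3 − n^2 + 3n − 3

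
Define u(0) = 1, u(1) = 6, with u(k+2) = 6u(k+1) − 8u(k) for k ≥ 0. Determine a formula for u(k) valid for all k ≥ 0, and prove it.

Claim: u(k) = -2^k + 2·4^k.

Base cases: u(0) = 1 and -2^0 + 2·4^0 = 1; u(1) = 6 and -2^1 + 2·4^1 = 6.
Assume u(j) = -2^j + 2·4^j for all 0 ≤ j ≤ m, where m ≥ 1.
Then u(m+1) = 6u(m) − 8u(m−1) = 6·(-2^m + 2·4^m) − 8·(-2^{m−1} + 2·4^{m−1}) = -(6·2 − 8)2^{m−1} + 2·(6·4 − 8)4^{m−1} = -4·2^{m−1} + 32·4^{m−1} = -2^{m+1} + 2·4^{m+1}.
Hence u(k) = -2^k + 2·4^k for every k ≥ 0, by strong induction.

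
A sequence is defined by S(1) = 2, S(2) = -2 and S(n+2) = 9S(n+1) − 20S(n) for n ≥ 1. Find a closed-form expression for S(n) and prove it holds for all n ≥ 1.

Claim: S(n) = 3·4^n − 2·5^n.

Base cases: S(1) = 2 and 3·4^1 − 2·5^1 = 2; S(2) = -2 and 3·4^2 − 2·5^2 = -2.
Assume S(j) = 3·4^j − 2·5^j for all 1 ≤ j ≤ k, where k ≥ 2.
Then S(k+1) = 9S(k) − 20S(k−1) = 9·(3·4^k − 2·5^k) − 20·(3·4^{k−1} − 2·5^{k−1}) = 3·(9·4 − 20)4^{k−1} − 2·(9·5 − 20)5^{k−1} = 48·4^{k−1} − 50·5^{k−1} = 3·4^{k+1} − 2·5^{k+1}.
This completes the inductive step, so S(n) = 3·4^n − 2·5^n for all n ≥ 1.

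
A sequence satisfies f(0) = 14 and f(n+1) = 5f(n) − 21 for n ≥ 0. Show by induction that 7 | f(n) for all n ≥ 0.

Base case: f(0) = 14 = 7·2, so 7 | f(0).
Assume 7 | f(r), so f(r) = 7t for some integer t.
Then f(r+1) = 5f(r) − 21 = 5·(7t) − 21 = 7(5t − 3), so 7 | f(r+1).
By induction, 7 | f(n) for all n ≥ 0.

7 | f(n)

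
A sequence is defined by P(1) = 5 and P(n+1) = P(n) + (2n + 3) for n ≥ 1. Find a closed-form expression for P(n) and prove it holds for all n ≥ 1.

Claim: P(n) = n^2 + 2n + 2.

Base case: P(1) = 5, and 1^2 + 2·1 + 2 = 5.
Assume P(m) = m^2 + 2m + 2.
Then P(m+1) = P(m) + (2m + 3) = (m^2 + 2m + 2) + (2m + 3) = m^2 + 4m + 5,
and (m+1)^2 + 2·(m+1) + 2 = m^2 + 4m + 5.
This completes the inductive step, so P(n) = n^2 + 2n + 2 for all n ≥ 1.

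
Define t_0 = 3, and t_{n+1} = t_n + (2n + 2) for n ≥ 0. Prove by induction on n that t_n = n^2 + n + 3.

Base case: t_0 = 3, and 0^2 + 0 + 3 = 3.
Assume t_j = j^2 + j + 3.
Then t_{j+1} = t_j + (2j + 2) = (j^2 + j + 3) + (2j + 2) = j^2 + 3j + 5,
and (j+1)^2 + (j+1) + 3 = j^2 + 3j + 5.
By induction, t_n = n^2 + n + 3 for all n ≥ 0.

t_n = n^2 + n + 3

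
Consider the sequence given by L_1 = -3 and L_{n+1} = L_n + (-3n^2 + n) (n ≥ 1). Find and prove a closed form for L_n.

Claim: L_n = -n^3 + 2n^2 − n − 3.

Base case: L_1 = -3, and -1^3 + 2·1^2 − 1 − 3 = -3.
Assume L_m = -m^3 + 2m^2 − m − 3.
Then L_{m+1} = L_m + (-3m^2 + m) = (-m^3 + 2m^2 − m − 3) + (-3m^2 + m) = -m^3 − m^2 − 3,
and -(m+1)^3 + 2·(m+1)^2 − (m+1) − 3 = -m^3 − m^2 − 3.
By induction, L_n = -n^3 + 2n^2 − n − 3 for all n ≥ 1.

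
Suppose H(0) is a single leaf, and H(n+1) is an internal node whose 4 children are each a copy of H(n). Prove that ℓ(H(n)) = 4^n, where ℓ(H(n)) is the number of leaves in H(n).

Base case: ℓ(H(0)) = 1, and 4^0 = 1.
Assume ℓ(H(m)) = 4^m.
Then ℓ(H(m+1)) = 4·ℓ(H(m)) = 4·4^m = 4^{m+1}.
By induction, ℓ(H(n)) = 4^n for all n ≥ 0.

ℓ(H(n)) = 4^n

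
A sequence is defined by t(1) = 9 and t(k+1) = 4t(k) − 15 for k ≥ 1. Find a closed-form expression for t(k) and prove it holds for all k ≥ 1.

Claim: t(k) = 4^k + 5.

Base case: t(1) = 9, and 4^1 + 5 = 4 + 5 = 9.
Assume t(m) = 4^m + 5 for some m ≥ 1.
Then t(m+1) = 4t(m) − 15 = 4·(4^m + 5) − 15 = 4^{m+1} + 20 − 15 = 4^{m+1} + 5.
By induction, t(k) = 4^k + 5 for all k ≥ 1.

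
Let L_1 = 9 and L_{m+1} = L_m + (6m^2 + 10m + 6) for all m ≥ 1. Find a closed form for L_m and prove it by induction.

Claim: L_m = 2m^3 + 2m^2 + 2m + 3.

Base case: L_1 = 9, and 2·1^3 + 2·1^2 + 2·1 + 3 = 9.
Assume L_k = 2k^3 + 2k^2 + 2k + 3.
Then L_{k+1} = L_k + (6k^2 + 10k + 6) = (2k^3 + 2k^2 + 2k + 3) + (6k^2 + 10k + 6) = 2k^3 + 8k^2 + 12k + 9,
and 2·(k+1)^3 + 2·(k+1)^2 + 2·(k+1) + 3 = 2k^3 + 8k^2 + 12k + 9.
Hence L_m = 2m^3 + 2m^2 + 2m + 3 for every m ≥ 1, by induction.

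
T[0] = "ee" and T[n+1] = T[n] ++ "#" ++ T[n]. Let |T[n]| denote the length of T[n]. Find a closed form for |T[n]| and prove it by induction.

Claim: |T[n]| = 3·2^n − 1.

Base case: |T[0]| = 2, and 3·2^0 − 1 = 2.
Assume |T[r]| = 3·2^r − 1.
Then |T[r+1]| = |T[r]| + 1 + |T[r]| = 2|T[r]| + 1 = 2(3·2^r − 1) + 1 = 3·2^{r+1} − 2 + 1 = 3·2^{r+1} − 1.
So the formula holds for r+1, and by induction |T[n]| = 3·2^n − 1 for all n ≥ 0.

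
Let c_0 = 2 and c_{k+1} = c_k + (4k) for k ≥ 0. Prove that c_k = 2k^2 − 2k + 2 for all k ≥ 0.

Base case: c_0 = 2, and 2·0^2 − 2·0 + 2 = 2.
Assume c_r = 2r^2 − 2r + 2.
Then c_{r+1} = c_r + (4r) = (2r^2 − 2r + 2) + (4r) = 2r^2 + 2r + 2,
and 2·(r+1)^2 − 2·(r+1) + 2 = 2r^2 + 2r + 2.
This completes the inductive step, so c_k = 2k^2 − 2k + 2 for all k ≥ 0.

c_k = 2k^2 − 2k + 2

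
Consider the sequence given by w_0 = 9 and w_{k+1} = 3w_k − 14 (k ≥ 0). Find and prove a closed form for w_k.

Claim: w_k = 2·3^k + 7.

Base case: w_0 = 9, and 2·3^0 + 7 = 2 + 7 = 9.
Assume w_r = 2·3^r + 7 for some r ≥ 0.
Then w_{r+1} = 3w_r − 14 = 3·(2·3^r + 7) − 14 = 6·3^r + 21 − 14 = 2·3^{r+1} + 7.
Hence w_k = 2·3^k + 7 for every k ≥ 0, by induction.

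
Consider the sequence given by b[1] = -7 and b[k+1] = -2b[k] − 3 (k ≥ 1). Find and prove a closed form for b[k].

Claim: b[k] = 3·(-2)^k − 1.

Base case: b[1] = -7, and 3·(-2)^1 − 1 = -6 − 1 = -7.
Assume b[j] = 3·(-2)^j − 1 for some j ≥ 1.
Then b[j+1] = -2b[j] − 3 = -2·(3·(-2)^j − 1) − 3 = -6·(-2)^j + 2 − 3 = 3·(-2)^{j+1} − 1.
Hence b[k] = 3·(-2)^k − 1 for every k ≥ 1, by induction.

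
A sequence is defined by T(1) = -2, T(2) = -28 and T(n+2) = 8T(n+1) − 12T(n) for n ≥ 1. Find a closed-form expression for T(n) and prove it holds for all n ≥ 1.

Claim: T(n) = 2·2^n − 6^n.

Base cases: T(1) = -2 and 2·2^1 − 6^1 = -2; T(2) = -28 and 2·2^2 − 6^2 = -28.
Assume T(j) = 2·2^j − 6^j for all 1 ≤ j ≤ k, where k ≥ 2.
Then T(k+1) = 8T(k) − 12T(k−1) = 8·(2·2^k − 6^k) − 12·(2·2^{k−1} − 6^{k−1}) = 2·(8·2 − 12)2^{k−1} − (8·6 − 12)6^{k−1} = 8·2^{k−1} − 36·6^{k−1} = 2·2^{k+1} − 6^{k+1}.
Hence T(n) = 2·2^n − 6^n for every n ≥ 1, by strong induction.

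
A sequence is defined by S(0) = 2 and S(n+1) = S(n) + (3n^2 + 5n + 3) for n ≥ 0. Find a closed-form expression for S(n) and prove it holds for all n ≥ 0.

Claim: S(n) = n^3 + n^2 + n + 2.

Base case: S(0) = 2, and 0^3 + 0^2 + 0 + 2 = 2.
Assume S(j) = j^3 + j^2 + j + 2.
Then S(j+1) = S(j) + (3j^2 + 5j + 3) = (j^3 + j^2 + j + 2) + (3j^2 + 5j + 3) = j^3 + 4j^2 + 6j + 5,
and (j+1)^3 + (j+1)^2 + (j+1) + 2 = j^3 + 4j^2 + 6j + 5.
This completes the inductive step, so S(n) = n^3 + n^2 + n + 2 for all n ≥ 0.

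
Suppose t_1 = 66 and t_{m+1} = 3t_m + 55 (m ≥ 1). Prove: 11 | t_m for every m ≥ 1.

Base case: t_1 = 66 = 11·6, so 11 | t_1.
Assume 11 | t_k, so t_k = 11s for some integer s.
Then t_{k+1} = 3t_k + 55 = 3·(11s) + 55 = 11(3s + 5), so 11 | t_{k+1}.
This completes the inductive step, so 11 | t_m for all m ≥ 1.

11 | t_m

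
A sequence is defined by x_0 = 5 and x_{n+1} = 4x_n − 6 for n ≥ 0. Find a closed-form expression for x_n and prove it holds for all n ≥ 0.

Claim: x_n = 3·4^n + 2.

Base case: x_0 = 5, and 3·4^0 + 2 = 3 + 2 = 5.
Assume x_k = 3·4^k + 2 for some k ≥ 0.
Then x_{k+1} = 4x_k − 6 = 4·(3·4^k + 2) − 6 = 12·4^k + 8 − 6 = 3·4^{k+1} + 2.
Hence x_n = 3·4^n + 2 for every n ≥ 0, by induction.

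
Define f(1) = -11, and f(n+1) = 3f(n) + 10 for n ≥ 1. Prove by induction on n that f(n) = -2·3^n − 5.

Base case: f(1) = -11, and -2·3^1 − 5 = -6 − 5 = -11.
Assume f(m) = -2·3^m − 5 for some m ≥ 1.
Then f(m+1) = 3f(m) + 10 = 3·(-2·3^m − 5) + 10 = -6·3^m − 15 + 10 = -2·3^{m+1} − 5.
So the formula holds for m+1, and by induction f(n) = -2·3^n − 5 for all n ≥ 1.

f(n) = -2·3^n − 5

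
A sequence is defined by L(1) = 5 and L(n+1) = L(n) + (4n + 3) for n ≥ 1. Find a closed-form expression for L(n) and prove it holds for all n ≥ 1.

Claim: L(n) = 2n^2 + n + 2.

Base case: L(1) = 5, and 2·1^2 + 1 + 2 = 5.
Assume L(m) = 2m^2 + m + 2.
Then L(m+1) = L(m) + (4m + 3) = (2m^2 + m + 2) + (4m + 3) = 2m^2 + 5m + 5,
and 2·(m+1)^2 + (m+1) + 2 = 2m^2 + 5m + 5.
Hence L(n) = 2n^2 + n + 2 for every n ≥ 1, by induction.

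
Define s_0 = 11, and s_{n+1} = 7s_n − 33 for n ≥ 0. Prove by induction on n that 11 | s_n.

Base case: s_0 = 11 = 11·1, so 11 | s_0.
Assume 11 | s_k, so s_k = 11t for some integer t.
Then s_{k+1} = 7s_k − 33 = 7·(11t) − 33 = 11(7t − 3), so 11 | s_{k+1}.
This completes the inductive step, so 11 | s_n for all n ≥ 0.

11 | s_n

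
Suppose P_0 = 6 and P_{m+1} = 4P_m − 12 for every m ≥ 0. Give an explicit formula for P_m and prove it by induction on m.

Claim: P_m = 2·4^m + 4.

Base case: P_0 = 6, and 2·4^0 + 4 = 2 + 4 = 6.
Assume P_j = 2·4^j + 4 for some j ≥ 0.
Then P_{j+1} = 4P_j − 12 = 4·(2·4^j + 4) − 12 = 8·4^j + 16 − 12 = 2·4^{j+1} + 4.
Hence P_m = 2·4^m + 4 for every m ≥ 0, by induction.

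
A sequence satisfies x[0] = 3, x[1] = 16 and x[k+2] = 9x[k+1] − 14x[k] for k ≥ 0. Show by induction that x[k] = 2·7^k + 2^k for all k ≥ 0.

Base cases: x[0] = 3 and 2·7^0 + 2^0 = 3; x[1] = 16 and 2·7^1 + 2^1 = 16.
Assume x[i] = 2·7^i + 2^i for all 0 ≤ i ≤ j, where j ≥ 1.
Then x[j+1] = 9x[j] − 14x[j−1] = 9·(2·7^j + 2^j) − 14·(2·7^{j−1} + 2^{j−1}) = 2·(9·7 − 14)7^{j−1} + (9·2 − 14)2^{j−1} = 98·7^{j−1} + 4·2^{j−1} = 2·7^{j+1} + 2^{j+1}.
By strong induction, x[k] = 2·7^k + 2^k for all k ≥ 0.

x[k] = 2·7^k + 2^k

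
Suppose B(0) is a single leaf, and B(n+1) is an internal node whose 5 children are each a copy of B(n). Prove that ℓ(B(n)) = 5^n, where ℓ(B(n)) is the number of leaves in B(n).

Base case: ℓ(B(0)) = 1, and 5^0 = 1.
Assume ℓ(B(k)) = 5^k.
Then ℓ(B(k+1)) = 5·ℓ(B(k)) = 5·5^k = 5^{k+1}.
So the formula holds for k+1, and by induction ℓ(B(n)) = 5^n for all n ≥ 0.

ℓ(B(n)) = 5^n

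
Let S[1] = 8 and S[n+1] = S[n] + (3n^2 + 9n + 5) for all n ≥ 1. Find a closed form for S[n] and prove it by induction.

Claim: S[n] = n^3 + 3n^2 + n + 3.

Base case: S[1] = 8, and 1^3 + 3·1^2 + 1 + 3 = 8.
Assume S[m] = m^3 + 3m^2 + m + 3.
Then S[m+1] = S[m] + (3m^2 + 9m + 5) = (m^3 + 3m^2 + m + 3) + (3m^2 + 9m + 5) = m^3 + 6m^2 + 10m + 8,
and (m+1)^3 + 3·(m+1)^2 + (m+1) + 3 = m^3 + 6m^2 + 10m + 8.
This completes the inductive step, so S[n] = n^3 + 3n^2 + n + 3 for all n ≥ 1.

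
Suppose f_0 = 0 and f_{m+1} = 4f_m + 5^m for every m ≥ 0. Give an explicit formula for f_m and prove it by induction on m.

Claim: f_m = -4^m + 5^m.

Base case: f_0 = 0, and -4^0 + 5^0 = -1 + 1 = 0.
Assume f_r = -4^r + 5^r for some r ≥ 0.
Then f_{r+1} = 4f_r + 5^r = 4·(-4^r + 5^r) + 5^r = -4^{r+1} + 4·5^r + 5^r = -4^{r+1} + 5·5^r = -4^{r+1} + 5^{r+1}.
This completes the inductive step, so f_m = -4^m + 5^m for all m ≥ 0.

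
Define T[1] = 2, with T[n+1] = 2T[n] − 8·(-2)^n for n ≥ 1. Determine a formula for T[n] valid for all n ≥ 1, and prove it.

Claim: T[n] = 3·2^n + 2·(-2)^n.

Base case: T[1] = 2, and 3·2^1 + 2·(-2)^1 = 6 − 4 = 2.
Assume T[k] = 3·2^k + 2·(-2)^k for some k ≥ 1.
Then T[k+1] = 2T[k] − 8·(-2)^k = 2·(3·2^k + 2·(-2)^k) − 8·(-2)^k = 3·2^{k+1} + 4·(-2)^k − 8·(-2)^k = 3·2^{k+1} − 4·(-2)^k = 3·2^{k+1} + 2·(-2)^{k+1}.
This completes the inductive step, so T[n] = 3·2^n + 2·(-2)^n for all n ≥ 1.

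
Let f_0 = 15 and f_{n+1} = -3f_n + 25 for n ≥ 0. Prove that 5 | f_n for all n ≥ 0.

Base case: f_0 = 15 = 5·3, so 5 | f_0.
Assume 5 | f_k, so f_k = 5t for some integer t.
Then f_{k+1} = -3f_k + 25 = -3·(5t) + 25 = 5(-3t + 5), so 5 | f_{k+1}.
By induction, 5 | f_n for all n ≥ 0.

5 | f_n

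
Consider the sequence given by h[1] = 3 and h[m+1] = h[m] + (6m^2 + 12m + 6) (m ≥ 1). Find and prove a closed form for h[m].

Claim: h[m] = 2m^3 + 3m^2 + m − 3.

Base case: h[1] = 3, and 2·1^3 + 3·1^2 + 1 − 3 = 3.
Assume h[k] = 2k^3 + 3k^2 + k − 3.
Then h[k+1] = h[k] + (6k^2 + 12k + 6) = (2k^3 + 3k^2 + k − 3) + (6k^2 + 12k + 6) = 2k^3 + 9k^2 + 13k + 3,
and 2·(k+1)^3 + 3·(k+1)^2 + (k+1) − 3 = 2k^3 + 9k^2 + 13k + 3.
Hence h[m] = 2m^3 + 3m^2 + m − 3 for every m ≥ 1, by induction.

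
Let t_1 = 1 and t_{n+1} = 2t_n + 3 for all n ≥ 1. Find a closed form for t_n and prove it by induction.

Claim: t_n = 2^{n+1} − 3.

Base case: t_1 = 1, and 2^{1+1} − 3 = 4 − 3 = 1.
Assume t_j = 2^{j+1} − 3 for some j ≥ 1.
Then t_{j+1} = 2t_j + 3 = 2·(2^{j+1} − 3) + 3 = 2^{j+2} − 6 + 3 = 2^{j+2} − 3.
This completes the inductive step, so t_n = 2^{n+1} − 3 for all n ≥ 1.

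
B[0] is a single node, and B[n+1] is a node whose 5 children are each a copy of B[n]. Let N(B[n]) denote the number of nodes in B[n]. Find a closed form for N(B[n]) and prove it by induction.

Claim: N(B[n]) = (5^{n+1} − 1)/4.

Base case: N(B[0]) = 1, and (5^{0+1} − 1)/4 = 1.
Assume N(B[j]) = (5^{j+1} − 1)/4.
Then N(B[j+1]) = 1 + 5N(B[j]) = 1 + 5·(5^{j+1} − 1)/4 = 1 + (5^{j+2} − 5)/4 = (4 + 5^{j+2} − 5)/4 = (5^{j+2} − 1)/4.
So the formula holds for j+1, and by induction N(B[n]) = (5^{n+1} − 1)/4 for all n ≥ 0.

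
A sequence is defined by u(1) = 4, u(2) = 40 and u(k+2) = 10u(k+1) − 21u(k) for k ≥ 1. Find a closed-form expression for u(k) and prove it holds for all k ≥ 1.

Claim: u(k) = -3^k + 7^k.

Base cases: u(1) = 4 and -3^1 + 7^1 = 4; u(2) = 40 and -3^2 + 7^2 = 40.
Assume u(j) = -3^j + 7^j for all 1 ≤ j ≤ r, where r ≥ 2.
Then u(r+1) = 10u(r) − 21u(r−1) = 10·(-3^r + 7^r) − 21·(-3^{r−1} + 7^{r−1}) = -(10·3 − 21)3^{r−1} + (10·7 − 21)7^{r−1} = -9·3^{r−1} + 49·7^{r−1} = -3^{r+1} + 7^{r+1}.
Hence u(k) = -3^k + 7^k for every k ≥ 1, by strong induction.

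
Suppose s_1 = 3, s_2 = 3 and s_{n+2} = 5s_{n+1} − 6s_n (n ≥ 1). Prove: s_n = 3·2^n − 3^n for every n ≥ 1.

Base cases: s_1 = 3 and 3·2^1 − 3^1 = 3; s_2 = 3 and 3·2^2 − 3^2 = 3.
Assume s_i = 3·2^i − 3^i for all 1 ≤ i ≤ j, where j ≥ 2.
Then s_{j+1} = 5s_j − 6s_{j−1} = 5·(3·2^j − 3^j) − 6·(3·2^{j−1} − 3^{j−1}) = 3·(5·2 − 6)2^{j−1} − (5·3 − 6)3^{j−1} = 12·2^{j−1} − 9·3^{j−1} = 3·2^{j+1} − 3^{j+1}.
So the formula holds for j+1, and by strong induction s_n = 3·2^n − 3^n for all n ≥ 1.

s_n = 3·2^n − 3^n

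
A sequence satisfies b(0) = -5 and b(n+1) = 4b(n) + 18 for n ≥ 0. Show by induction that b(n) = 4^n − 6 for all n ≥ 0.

Base case: b(0) = -5, and 4^0 − 6 = 1 − 6 = -5.
Assume b(m) = 4^m − 6 for some m ≥ 0.
Then b(m+1) = 4b(m) + 18 = 4·(4^m − 6) + 18 = 4^{m+1} − 24 + 18 = 4^{m+1} − 6.
So the formula holds for m+1, and by induction b(n) = 4^n − 6 for all n ≥ 0.

b(n) = 4^n − 6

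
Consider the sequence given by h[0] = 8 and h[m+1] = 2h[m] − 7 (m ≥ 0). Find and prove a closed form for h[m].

Claim: h[m] = 2^m + 7.

Base case: h[0] = 8, and 2^0 + 7 = 1 + 7 = 8.
Assume h[k] = 2^k + 7 for some k ≥ 0.
Then h[k+1] = 2h[k] − 7 = 2·(2^k + 7) − 7 = 2^{k+1} + 14 − 7 = 2^{k+1} + 7.
By induction, h[m] = 2^m + 7 for all m ≥ 0.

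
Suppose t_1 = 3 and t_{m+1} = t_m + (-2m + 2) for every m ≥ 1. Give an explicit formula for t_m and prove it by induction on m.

Claim: t_m = -m^2 + 3m + 1.

Base case: t_1 = 3, and -1^2 + 3·1 + 1 = 3.
Assume t_r = -r^2 + 3r + 1.
Then t_{r+1} = t_r + (-2r + 2) = (-r^2 + 3r + 1) + (-2r + 2) = -r^2 + r + 3,
and -(r+1)^2 + 3·(r+1) + 1 = -r^2 + r + 3.
By induction, t_m = -m^2 + 3m + 1 for all m ≥ 1.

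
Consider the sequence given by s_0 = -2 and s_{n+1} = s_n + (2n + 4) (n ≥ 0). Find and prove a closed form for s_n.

Claim: s_n = n^2 + 3n − 2.

Base case: s_0 = -2, and 0^2 + 3·0 − 2 = -2.
Assume s_k = k^2 + 3k − 2.
Then s_{k+1} = s_k + (2k + 4) = (k^2 + 3k − 2) + (2k + 4) = k^2 + 5k + 2,
and (k+1)^2 + 3·(k+1) − 2 = k^2 + 5k + 2.
By induction, s_n = n^2 + 3n − 2 for all n ≥ 0.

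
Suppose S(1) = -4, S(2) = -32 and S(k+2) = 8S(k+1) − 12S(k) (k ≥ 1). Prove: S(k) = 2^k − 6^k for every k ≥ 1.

Base cases: S(1) = -4 and 2^1 − 6^1 = -4; S(2) = -32 and 2^2 − 6^2 = -32.
Assume S(j) = 2^j − 6^j for all 1 ≤ j ≤ r, where r ≥ 2.
Then S(r+1) = 8S(r) − 12S(r−1) = 8·(2^r − 6^r) − 12·(2^{r−1} − 6^{r−1}) = (8·2 − 12)2^{r−1} − (8·6 − 12)6^{r−1} = 4·2^{r−1} − 36·6^{r−1} = 2^{r+1} − 6^{r+1}.
This completes the inductive step, so S(k) = 2^k − 6^k for all k ≥ 1.

S(k) = 2^k − 6^k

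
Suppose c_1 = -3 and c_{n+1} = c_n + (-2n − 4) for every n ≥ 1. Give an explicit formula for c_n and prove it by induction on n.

Claim: c_n = -n^2 − 3n + 1.

Base case: c_1 = -3, and -1^2 − 3·1 + 1 = -3.
Assume c_j = -j^2 − 3j + 1.
Then c_{j+1} = c_j + (-2j − 4) = (-j^2 − 3j + 1) + (-2j − 4) = -j^2 − 5j − 3,
and -(j+1)^2 − 3·(j+1) + 1 = -j^2 − 5j − 3.
Hence c_n = -n^2 − 3n + 1 for every n ≥ 1, by induction.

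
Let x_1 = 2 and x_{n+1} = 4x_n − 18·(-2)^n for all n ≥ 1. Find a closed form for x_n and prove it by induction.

Claim: x_n = 2·4^n + 3·(-2)^n.

Base case: x_1 = 2, and 2·4^1 + 3·(-2)^1 = 8 − 6 = 2.
Assume x_j = 2·4^j + 3·(-2)^j for some j ≥ 1.
Then x_{j+1} = 4x_j − 18·(-2)^j = 4·(2·4^j + 3·(-2)^j) − 18·(-2)^j = 2·4^{j+1} + 12·(-2)^j − 18·(-2)^j = 2·4^{j+1} − 6·(-2)^j = 2·4^{j+1} + 3·(-2)^{j+1}.
So the formula holds for j+1, and by induction x_n = 2·4^n + 3·(-2)^n for all n ≥ 1.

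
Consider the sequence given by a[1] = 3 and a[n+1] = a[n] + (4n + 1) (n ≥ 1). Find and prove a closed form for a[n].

Claim: a[n] = 2n^2 − n + 2.

Base case: a[1] = 3, and 2·1^2 − 1 + 2 = 3.
Assume a[j] = 2j^2 − j + 2.
Then a[j+1] = a[j] + (4j + 1) = (2j^2 − j + 2) + (4j + 1) = 2j^2 + 3j + 3,
and 2·(j+1)^2 − (j+1) + 2 = 2j^2 + 3j + 3.
This completes the inductive step, so a[n] = 2n^2 − n + 2 for all n ≥ 1.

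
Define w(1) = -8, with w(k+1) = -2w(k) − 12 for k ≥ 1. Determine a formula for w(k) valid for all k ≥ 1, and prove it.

Claim: w(k) = 2·(-2)^k − 4.

Base case: w(1) = -8, and 2·(-2)^1 − 4 = -4 − 4 = -8.
Assume w(m) = 2·(-2)^m − 4 for some m ≥ 1.
Then w(m+1) = -2w(m) − 12 = -2·(2·(-2)^m − 4) − 12 = -4·(-2)^m + 8 − 12 = 2·(-2)^{m+1} − 4.
By induction, w(k) = 2·(-2)^k − 4 for all k ≥ 1.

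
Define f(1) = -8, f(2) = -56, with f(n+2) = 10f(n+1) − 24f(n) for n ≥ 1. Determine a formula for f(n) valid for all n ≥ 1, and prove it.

Claim: f(n) = 4^n − 2·6^n.

Base cases: f(1) = -8 and 4^1 − 2·6^1 = -8; f(2) = -56 and 4^2 − 2·6^2 = -56.
Assume f(j) = 4^j − 2·6^j for all 1 ≤ j ≤ m, where m ≥ 2.
Then f(m+1) = 10f(m) − 24f(m−1) = 10·(4^m − 2·6^m) − 24·(4^{m−1} − 2·6^{m−1}) = (10·4 − 24)4^{m−1} − 2·(10·6 − 24)6^{m−1} = 16·4^{m−1} − 72·6^{m−1} = 4^{m+1} − 2·6^{m+1}.
Hence f(n) = 4^n − 2·6^n for every n ≥ 1, by strong induction.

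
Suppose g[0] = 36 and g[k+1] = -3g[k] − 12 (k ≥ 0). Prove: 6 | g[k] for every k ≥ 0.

Base case: g[0] = 36 = 6·6, so 6 | g[0].
Assume 6 | g[j], so g[j] = 6t for some integer t.
Then g[j+1] = -3g[j] − 12 = -3·(6t) − 12 = 6(-3t − 2), so 6 | g[j+1].
Hence 6 | g[k] for every k ≥ 0, by induction.

6 | g[k]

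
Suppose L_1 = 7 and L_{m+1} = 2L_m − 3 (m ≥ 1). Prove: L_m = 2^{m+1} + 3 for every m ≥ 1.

Base case: L_1 = 7, and 2^{1+1} + 3 = 4 + 3 = 7.
Assume L_k = 2^{k+1} + 3 for some k ≥ 1.
Then L_{k+1} = 2L_k − 3 = 2·(2^{k+1} + 3) − 3 = 2^{k+2} + 6 − 3 = 2^{k+2} + 3.
By induction, L_m = 2^{m+1} + 3 for all m ≥ 1.

L_m = 2^{m+1} + 3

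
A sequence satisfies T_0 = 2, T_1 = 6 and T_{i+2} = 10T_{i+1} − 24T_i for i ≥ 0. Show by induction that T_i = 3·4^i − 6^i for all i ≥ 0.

Base cases: T_0 = 2 and 3·4^0 − 6^0 = 2; T_1 = 6 and 3·4^1 − 6^1 = 6.
Assume T_j = 3·4^j − 6^j for all 0 ≤ j ≤ k, where k ≥ 1.
Then T_{k+1} = 10T_k − 24T_{k−1} = 10·(3·4^k − 6^k) − 24·(3·4^{k−1} − 6^{k−1}) = 3·(10·4 − 24)4^{k−1} − (10·6 − 24)6^{k−1} = 48·4^{k−1} − 36·6^{k−1} = 3·4^{k+1} − 6^{k+1}.
Hence T_i = 3·4^i − 6^i for every i ≥ 0, by strong induction.

T_i = 3·4^i − 6^i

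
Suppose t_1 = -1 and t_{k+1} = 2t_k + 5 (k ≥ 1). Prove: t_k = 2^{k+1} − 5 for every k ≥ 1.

Base case: t_1 = -1, and 2^{1+1} − 5 = 4 − 5 = -1.
Assume t_m = 2^{m+1} − 5 for some m ≥ 1.
Then t_{m+1} = 2t_m + 5 = 2·(2^{m+1} − 5) + 5 = 2^{m+2} − 10 + 5 = 2^{m+2} − 5.
Hence t_k = 2^{k+1} − 5 for every k ≥ 1, by induction.

t_k = 2^{k+1} − 5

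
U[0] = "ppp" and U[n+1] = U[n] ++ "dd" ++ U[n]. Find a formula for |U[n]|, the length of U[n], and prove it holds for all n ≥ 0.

Claim: |U[n]| = 5·2^n − 2.

Base case: |U[0]| = 3, and 5·2^0 − 2 = 3.
Assume |U[j]| = 5·2^j − 2.
Then |U[j+1]| = |U[j]| + 2 + |U[j]| = 2|U[j]| + 2 = 2(5·2^j − 2) + 2 = 5·2^{j+1} − 4 + 2 = 5·2^{j+1} − 2.
So the formula holds for j+1, and by induction |U[n]| = 5·2^n − 2 for all n ≥ 0.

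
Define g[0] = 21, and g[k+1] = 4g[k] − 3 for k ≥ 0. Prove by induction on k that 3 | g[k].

Base case: g[0] = 21 = 3·7, so 3 | g[0].
Assume 3 | g[m], so g[m] = 3t for some integer t.
Then g[m+1] = 4g[m] − 3 = 4·(3t) − 3 = 3(4t − 1), so 3 | g[m+1].
This completes the inductive step, so 3 | g[k] for all k ≥ 0.

3 | g[k]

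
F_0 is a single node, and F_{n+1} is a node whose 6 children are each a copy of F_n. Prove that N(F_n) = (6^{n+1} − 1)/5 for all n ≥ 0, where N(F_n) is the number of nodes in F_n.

Base case: N(F_0) = 1, and (6^{0+1} − 1)/5 = 1.
Assume N(F_m) = (6^{m+1} − 1)/5.
Then N(F_{m+1}) = 1 + 6N(F_m) = 1 + 6·(6^{m+1} − 1)/5 = 1 + (6^{m+2} − 6)/5 = (5 + 6^{m+2} − 6)/5 = (6^{m+2} − 1)/5.
Hence N(F_n) = (6^{n+1} − 1)/5 for every n ≥ 0, by induction.

N(F_n) = (6^{n+1} − 1)/5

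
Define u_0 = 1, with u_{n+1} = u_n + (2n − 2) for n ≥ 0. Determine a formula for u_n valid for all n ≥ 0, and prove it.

Claim: u_n = n^2 − 3n + 1.

Base case: u_0 = 1, and 0^2 − 3·0 + 1 = 1.
Assume u_k = k^2 − 3k + 1.
Then u_{k+1} = u_k + (2k − 2) = (k^2 − 3k + 1) + (2k − 2) = k^2 − k − 1,
and (k+1)^2 − 3·(k+1) + 1 = k^2 − k − 1.
Hence u_n = n^2 − 3n + 1 for every n ≥ 0, by induction.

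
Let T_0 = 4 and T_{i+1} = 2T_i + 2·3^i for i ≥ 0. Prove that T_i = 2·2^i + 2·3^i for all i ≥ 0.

Base case: T_0 = 4, and 2·2^0 + 2·3^0 = 2 + 2 = 4.
Assume T_r = 2·2^r + 2·3^r for some r ≥ 0.
Then T_{r+1} = 2T_r + 2·3^r = 2·(2·2^r + 2·3^r) + 2·3^r = 2·2^{r+1} + 4·3^r + 2·3^r = 2·2^{r+1} + 6·3^r = 2·2^{r+1} + 2·3^{r+1}.
Hence T_i = 2·2^i + 2·3^i for every i ≥ 0, by induction.

T_i = 2·2^i + 2·3^i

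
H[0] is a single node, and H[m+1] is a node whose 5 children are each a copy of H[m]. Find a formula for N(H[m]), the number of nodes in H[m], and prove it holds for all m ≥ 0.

Claim: N(H[m]) = (5^{m+1} − 1)/4.

Base case: N(H[0]) = 1, and (5^{0+1} − 1)/4 = 1.
Assume N(H[k]) = (5^{k+1} − 1)/4.
Then N(H[k+1]) = 1 + 5N(H[k]) = 1 + 5·(5^{k+1} − 1)/4 = 1 + (5^{k+2} − 5)/4 = (4 + 5^{k+2} − 5)/4 = (5^{k+2} − 1)/4.
By induction, N(H[m]) = (5^{m+1} − 1)/4 for all m ≥ 0.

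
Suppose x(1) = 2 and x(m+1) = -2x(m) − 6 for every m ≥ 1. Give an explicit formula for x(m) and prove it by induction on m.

Claim: x(m) = -2·(-2)^m − 2.

Base case: x(1) = 2, and -2·(-2)^1 − 2 = 4 − 2 = 2.
Assume x(k) = -2·(-2)^k − 2 for some k ≥ 1.
Then x(k+1) = -2x(k) − 6 = -2·(-2·(-2)^k − 2) − 6 = 4·(-2)^k + 4 − 6 = -2·(-2)^{k+1} − 2.
This completes the inductive step, so x(m) = -2·(-2)^m − 2 for all m ≥ 1.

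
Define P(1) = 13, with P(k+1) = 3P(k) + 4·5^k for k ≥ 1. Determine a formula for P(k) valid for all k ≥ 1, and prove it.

Claim: P(k) = 3^k + 2·5^k.

Base case: P(1) = 13, and 3^1 + 2·5^1 = 3 + 10 = 13.
Assume P(m) = 3^m + 2·5^m for some m ≥ 1.
Then P(m+1) = 3P(m) + 4·5^m = 3·(3^m + 2·5^m) + 4·5^m = 3^{m+1} + 6·5^m + 4·5^m = 3^{m+1} + 10·5^m = 3^{m+1} + 2·5^{m+1}.
Hence P(k) = 3^k + 2·5^k for every k ≥ 1, by induction.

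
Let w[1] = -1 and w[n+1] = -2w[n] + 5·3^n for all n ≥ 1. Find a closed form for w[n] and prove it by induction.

Claim: w[n] = 2·(-2)^n + 3^n.

Base case: w[1] = -1, and 2·(-2)^1 + 3^1 = -4 + 3 = -1.
Assume w[m] = 2·(-2)^m + 3^m for some m ≥ 1.
Then w[m+1] = -2w[m] + 5·3^m = -2·(2·(-2)^m + 3^m) + 5·3^m = 2·(-2)^{m+1} − 2·3^m + 5·3^m = 2·(-2)^{m+1} + 3·3^m = 2·(-2)^{m+1} + 3^{m+1}.
By induction, w[n] = 2·(-2)^n + 3^n for all n ≥ 1.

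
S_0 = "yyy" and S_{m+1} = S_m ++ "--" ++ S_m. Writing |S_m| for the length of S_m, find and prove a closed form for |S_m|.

Claim: |S_m| = 5·2^m − 2.

Base case: |S_0| = 3, and 5·2^0 − 2 = 3.
Assume |S_r| = 5·2^r − 2.
Then |S_{r+1}| = |S_r| + 2 + |S_r| = 2|S_r| + 2 = 2(5·2^r − 2) + 2 = 5·2^{r+1} − 4 + 2 = 5·2^{r+1} − 2.
By induction, |S_m| = 5·2^m − 2 for all m ≥ 0.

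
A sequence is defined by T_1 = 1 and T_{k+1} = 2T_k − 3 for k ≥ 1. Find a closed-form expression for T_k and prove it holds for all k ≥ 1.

Claim: T_k = -2^k + 3.

Base case: T_1 = 1, and -2^1 + 3 = -2 + 3 = 1.
Assume T_j = -2^j + 3 for some j ≥ 1.
Then T_{j+1} = 2T_j − 3 = 2·(-2^j + 3) − 3 = -2^{j+1} + 6 − 3 = -2^{j+1} + 3.
So the formula holds for j+1, and by induction T_k = -2^k + 3 for all k ≥ 1.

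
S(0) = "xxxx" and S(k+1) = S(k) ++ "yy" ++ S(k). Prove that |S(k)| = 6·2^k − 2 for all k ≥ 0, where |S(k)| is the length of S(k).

Base case: |S(0)| = 4, and 6·2^0 − 2 = 4.
Assume |S(m)| = 6·2^m − 2.
Then |S(m+1)| = |S(m)| + 2 + |S(m)| = 2|S(m)| + 2 = 2(6·2^m − 2) + 2 = 6·2^{m+1} − 4 + 2 = 6·2^{m+1} − 2.
Hence |S(k)| = 6·2^k − 2 for every k ≥ 0, by induction.

|S(k)| = 6·2^k − 2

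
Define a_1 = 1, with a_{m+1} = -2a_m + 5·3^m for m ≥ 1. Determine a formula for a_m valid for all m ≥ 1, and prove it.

Claim: a_m = (-2)^m + 3^m.

Base case: a_1 = 1, and (-2)^1 + 3^1 = -2 + 3 = 1.
Assume a_j = (-2)^j + 3^j for some j ≥ 1.
Then a_{j+1} = -2a_j + 5·3^j = -2·((-2)^j + 3^j) + 5·3^j = (-2)^{j+1} − 2·3^j + 5·3^j = (-2)^{j+1} + 3·3^j = (-2)^{j+1} + 3^{j+1}.
This completes the inductive step, so a_m = (-2)^m + 3^m for all m ≥ 1.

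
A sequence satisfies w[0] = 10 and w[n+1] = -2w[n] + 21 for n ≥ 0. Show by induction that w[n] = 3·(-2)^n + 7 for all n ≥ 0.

Base case: w[0] = 10, and 3·(-2)^0 + 7 = 3 + 7 = 10.
Assume w[r] = 3·(-2)^r + 7 for some r ≥ 0.
Then w[r+1] = -2w[r] + 21 = -2·(3·(-2)^r + 7) + 21 = -6·(-2)^r − 14 + 21 = 3·(-2)^{r+1} + 7.
This completes the inductive step, so w[n] = 3·(-2)^n + 7 for all n ≥ 0.

w[n] = 3·(-2)^n + 7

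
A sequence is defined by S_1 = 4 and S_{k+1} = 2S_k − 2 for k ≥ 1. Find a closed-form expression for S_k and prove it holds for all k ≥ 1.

Claim: S_k = 2^k + 2.

Base case: S_1 = 4, and 2^1 + 2 = 2 + 2 = 4.
Assume S_r = 2^r + 2 for some r ≥ 1.
Then S_{r+1} = 2S_r − 2 = 2·(2^r + 2) − 2 = 2^{r+1} + 4 − 2 = 2^{r+1} + 2.
By induction, S_k = 2^k + 2 for all k ≥ 1.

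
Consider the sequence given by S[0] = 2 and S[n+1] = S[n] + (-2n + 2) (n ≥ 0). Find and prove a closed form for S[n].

Claim: S[n] = -n^2 + 3n + 2.

Base case: S[0] = 2, and -0^2 + 3·0 + 2 = 2.
Assume S[m] = -m^2 + 3m + 2.
Then S[m+1] = S[m] + (-2m + 2) = (-m^2 + 3m + 2) + (-2m + 2) = -m^2 + m + 4,
and -(m+1)^2 + 3·(m+1) + 2 = -m^2 + m + 4.
Hence S[n] = -n^2 + 3n + 2 for every n ≥ 0, by induction.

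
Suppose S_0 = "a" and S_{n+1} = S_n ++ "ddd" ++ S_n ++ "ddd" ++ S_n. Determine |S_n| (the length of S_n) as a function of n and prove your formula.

Claim: |S_n| = 4·3^n − 3.

Base case: |S_0| = 1, and 4·3^0 − 3 = 1.
Assume |S_r| = 4·3^r − 3.
Then |S_{r+1}| = 3|S_r| + 6 = 3(4·3^r − 3) + 6 = 4·3^{r+1} − 9 + 6 = 4·3^{r+1} − 3.
This completes the inductive step, so |S_n| = 4·3^n − 3 for all n ≥ 0.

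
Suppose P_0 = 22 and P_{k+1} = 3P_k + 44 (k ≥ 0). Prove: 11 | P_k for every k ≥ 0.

Base case: P_0 = 22 = 11·2, so 11 | P_0.
Assume 11 | P_r, so P_r = 11t for some integer t.
Then P_{r+1} = 3P_r + 44 = 3·(11t) + 44 = 11(3t + 4), so 11 | P_{r+1}.
So the property holds for r+1, and by induction 11 | P_k for all k ≥ 0.

11 | P_k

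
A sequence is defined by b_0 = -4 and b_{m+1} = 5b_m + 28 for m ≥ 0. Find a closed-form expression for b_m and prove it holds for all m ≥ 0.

Claim: b_m = 3·5^m − 7.

Base case: b_0 = -4, and 3·5^0 − 7 = 3 − 7 = -4.
Assume b_k = 3·5^k − 7 for some k ≥ 0.
Then b_{k+1} = 5b_k + 28 = 5·(3·5^k − 7) + 28 = 15·5^k − 35 + 28 = 3·5^{k+1} − 7.
Hence b_m = 3·5^m − 7 for every m ≥ 0, by induction.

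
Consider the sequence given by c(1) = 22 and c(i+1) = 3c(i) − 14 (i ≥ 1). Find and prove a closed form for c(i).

Claim: c(i) = 5·3^i + 7.

Base case: c(1) = 22, and 5·3^1 + 7 = 15 + 7 = 22.
Assume c(m) = 5·3^m + 7 for some m ≥ 1.
Then c(m+1) = 3c(m) − 14 = 3·(5·3^m + 7) − 14 = 15·3^m + 21 − 14 = 5·3^{m+1} + 7.
So the formula holds for m+1, and by induction c(i) = 5·3^i + 7 for all i ≥ 1.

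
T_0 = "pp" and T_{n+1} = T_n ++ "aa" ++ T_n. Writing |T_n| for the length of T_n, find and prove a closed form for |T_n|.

Claim: |T_n| = 2^{n+2} − 2.

Base case: |T_0| = 2, and 2^{0+2} − 2 = 2.
Assume |T_m| = 2^{m+2} − 2.
Then |T_{m+1}| = |T_m| + 2 + |T_m| = 2|T_m| + 2 = 2(2^{m+2} − 2) + 2 = 2^{m+3} − 4 + 2 = 2^{m+3} − 2.
So the formula holds for m+1, and by induction |T_n| = 2^{n+2} − 2 for all n ≥ 0.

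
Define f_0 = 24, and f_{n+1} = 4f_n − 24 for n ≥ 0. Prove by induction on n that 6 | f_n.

Base case: f_0 = 24 = 6·4, so 6 | f_0.
Assume 6 | f_j, so f_j = 6t for some integer t.
Then f_{j+1} = 4f_j − 24 = 4·(6t) − 24 = 6(4t − 4), so 6 | f_{j+1}.
So the property holds for j+1, and by induction 6 | f_n for all n ≥ 0.

6 | f_n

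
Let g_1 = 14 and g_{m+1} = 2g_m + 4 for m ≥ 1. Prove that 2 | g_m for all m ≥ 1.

Base case: g_1 = 14 = 2·7, so 2 | g_1.
Assume 2 | g_k, so g_k = 2t for some integer t.
Then g_{k+1} = 2g_k + 4 = 2·(2t) + 4 = 2(2t + 2), so 2 | g_{k+1}.
So the property holds for k+1, and by induction 2 | g_m for all m ≥ 1.

2 | g_m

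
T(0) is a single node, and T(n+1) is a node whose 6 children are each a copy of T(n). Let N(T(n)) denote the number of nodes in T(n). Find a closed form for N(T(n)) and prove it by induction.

Claim: N(T(n)) = (6^{n+1} − 1)/5.

Base case: N(T(0)) = 1, and (6^{0+1} − 1)/5 = 1.
Assume N(T(r)) = (6^{r+1} − 1)/5.
Then N(T(r+1)) = 1 + 6N(T(r)) = 1 + 6·(6^{r+1} − 1)/5 = 1 + (6^{r+2} − 6)/5 = (5 + 6^{r+2} − 6)/5 = (6^{r+2} − 1)/5.
So the formula holds for r+1, and by induction N(T(n)) = (6^{n+1} − 1)/5 for all n ≥ 0.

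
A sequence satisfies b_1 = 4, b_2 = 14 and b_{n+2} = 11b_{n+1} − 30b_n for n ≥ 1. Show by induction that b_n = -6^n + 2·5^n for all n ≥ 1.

Base cases: b_1 = 4 and -6^1 + 2·5^1 = 4; b_2 = 14 and -6^2 + 2·5^2 = 14.
Assume b_i = -6^i + 2·5^i for all 1 ≤ i ≤ j, where j ≥ 2.
Then b_{j+1} = 11b_j − 30b_{j−1} = 11·(-6^j + 2·5^j) − 30·(-6^{j−1} + 2·5^{j−1}) = -(11·6 − 30)6^{j−1} + 2·(11·5 − 30)5^{j−1} = -36·6^{j−1} + 50·5^{j−1} = -6^{j+1} + 2·5^{j+1}.
By strong induction, b_n = -6^n + 2·5^n for all n ≥ 1.

b_n = -6^n + 2·5^n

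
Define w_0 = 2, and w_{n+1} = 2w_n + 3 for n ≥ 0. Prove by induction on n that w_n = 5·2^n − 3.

Base case: w_0 = 2, and 5·2^0 − 3 = 5 − 3 = 2.
Assume w_r = 5·2^r − 3 for some r ≥ 0.
Then w_{r+1} = 2w_r + 3 = 2·(5·2^r − 3) + 3 = 10·2^r − 6 + 3 = 5·2^{r+1} − 3.
So the formula holds for r+1, and by induction w_n = 5·2^n − 3 for all n ≥ 0.

w_n = 5·2^n − 3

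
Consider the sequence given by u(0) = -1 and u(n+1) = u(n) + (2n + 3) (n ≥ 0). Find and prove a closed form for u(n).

Claim: u(n) = n^2 + 2n − 1.

Base case: u(0) = -1, and 0^2 + 2·0 − 1 = -1.
Assume u(k) = k^2 + 2k − 1.
Then u(k+1) = u(k) + (2k + 3) = (k^2 + 2k − 1) + (2k + 3) = k^2 + 4k + 2,
and (k+1)^2 + 2·(k+1) − 1 = k^2 + 4k + 2.
This completes the inductive step, so u(n) = n^2 + 2n − 1 for all n ≥ 0.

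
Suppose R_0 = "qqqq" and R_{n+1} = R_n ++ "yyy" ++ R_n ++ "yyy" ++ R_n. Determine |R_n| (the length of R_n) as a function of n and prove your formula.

Claim: |R_n| = 7·3^n − 3.

Base case: |R_0| = 4, and 7·3^0 − 3 = 4.
Assume |R_m| = 7·3^m − 3.
Then |R_{m+1}| = 3|R_m| + 6 = 3(7·3^m − 3) + 6 = 7·3^{m+1} − 9 + 6 = 7·3^{m+1} − 3.
Hence |R_n| = 7·3^n − 3 for every n ≥ 0, by induction.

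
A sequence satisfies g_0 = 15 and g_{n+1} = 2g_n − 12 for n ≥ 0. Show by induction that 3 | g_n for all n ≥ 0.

Base case: g_0 = 15 = 3·5, so 3 | g_0.
Assume 3 | g_k, so g_k = 3t for some integer t.
Then g_{k+1} = 2g_k − 12 = 2·(3t) − 12 = 3(2t − 4), so 3 | g_{k+1}.
So the property holds for k+1, and by induction 3 | g_n for all n ≥ 0.

3 | g_n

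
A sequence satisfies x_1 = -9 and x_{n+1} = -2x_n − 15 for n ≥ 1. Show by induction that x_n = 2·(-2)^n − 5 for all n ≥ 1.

Base case: x_1 = -9, and 2·(-2)^1 − 5 = -4 − 5 = -9.
Assume x_r = 2·(-2)^r − 5 for some r ≥ 1.
Then x_{r+1} = -2x_r − 15 = -2·(2·(-2)^r − 5) − 15 = -4·(-2)^r + 10 − 15 = 2·(-2)^{r+1} − 5.
Hence x_n = 2·(-2)^n − 5 for every n ≥ 1, by induction.

x_n = 2·(-2)^n − 5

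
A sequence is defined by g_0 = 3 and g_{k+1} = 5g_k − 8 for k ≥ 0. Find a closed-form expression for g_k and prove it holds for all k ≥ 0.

Claim: g_k = 5^k + 2.

Base case: g_0 = 3, and 5^0 + 2 = 1 + 2 = 3.
Assume g_r = 5^r + 2 for some r ≥ 0.
Then g_{r+1} = 5g_r − 8 = 5·(5^r + 2) − 8 = 5^{r+1} + 10 − 8 = 5^{r+1} + 2.
By induction, g_k = 5^k + 2 for all k ≥ 0.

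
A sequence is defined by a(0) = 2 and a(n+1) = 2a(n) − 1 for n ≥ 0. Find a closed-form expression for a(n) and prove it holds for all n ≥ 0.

Claim: a(n) = 2^n + 1.

Base case: a(0) = 2, and 2^0 + 1 = 1 + 1 = 2.
Assume a(j) = 2^j + 1 for some j ≥ 0.
Then a(j+1) = 2a(j) − 1 = 2·(2^j + 1) − 1 = 2^{j+1} + 2 − 1 = 2^{j+1} + 1.
By induction, a(n) = 2^n + 1 for all n ≥ 0.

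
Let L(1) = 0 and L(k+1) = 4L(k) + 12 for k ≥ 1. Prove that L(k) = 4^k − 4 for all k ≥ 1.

Base case: L(1) = 0, and 4^1 − 4 = 4 − 4 = 0.
Assume L(r) = 4^r − 4 for some r ≥ 1.
Then L(r+1) = 4L(r) + 12 = 4·(4^r − 4) + 12 = 4^{r+1} − 16 + 12 = 4^{r+1} − 4.
Hence L(k) = 4^k − 4 for every k ≥ 1, by induction.

L(k) = 4^k − 4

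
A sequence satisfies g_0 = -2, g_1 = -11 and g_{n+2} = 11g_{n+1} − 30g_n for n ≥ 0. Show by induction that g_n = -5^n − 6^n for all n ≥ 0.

Base cases: g_0 = -2 and -5^0 − 6^0 = -2; g_1 = -11 and -5^1 − 6^1 = -11.
Assume g_j = -5^j − 6^j for all 0 ≤ j ≤ k, where k ≥ 1.
Then g_{k+1} = 11g_k − 30g_{k−1} = 11·(-5^k − 6^k) − 30·(-5^{k−1} − 6^{k−1}) = -(11·5 − 30)5^{k−1} − (11·6 − 30)6^{k−1} = -25·5^{k−1} − 36·6^{k−1} = -5^{k+1} − 6^{k+1}.
Hence g_n = -5^n − 6^n for every n ≥ 0, by strong induction.

g_n = -5^n − 6^n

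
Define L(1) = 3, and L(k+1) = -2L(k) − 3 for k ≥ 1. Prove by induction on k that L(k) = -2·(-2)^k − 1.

Base case: L(1) = 3, and -2·(-2)^1 − 1 = 4 − 1 = 3.
Assume L(m) = -2·(-2)^m − 1 for some m ≥ 1.
Then L(m+1) = -2L(m) − 3 = -2·(-2·(-2)^m − 1) − 3 = 4·(-2)^m + 2 − 3 = -2·(-2)^{m+1} − 1.
Hence L(k) = -2·(-2)^k − 1 for every k ≥ 1, by induction.

L(k) = -2·(-2)^k − 1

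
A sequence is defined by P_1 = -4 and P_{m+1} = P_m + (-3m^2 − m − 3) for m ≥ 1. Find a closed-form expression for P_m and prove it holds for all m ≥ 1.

Claim: P_m = -m^3 + m^2 − 3m − 1.

Base case: P_1 = -4, and -1^3 + 1^2 − 3·1 − 1 = -4.
Assume P_k = -k^3 + k^2 − 3k − 1.
Then P_{k+1} = P_k + (-3k^2 − k − 3) = (-k^3 + k^2 − 3k − 1) + (-3k^2 − k − 3) = -k^3 − 2k^2 − 4k − 4,
and -(k+1)^3 + (k+1)^2 − 3·(k+1) − 1 = -k^3 − 2k^2 − 4k − 4.
This completes the inductive step, so P_m = -m^3 + m^2 − 3m − 1 for all m ≥ 1.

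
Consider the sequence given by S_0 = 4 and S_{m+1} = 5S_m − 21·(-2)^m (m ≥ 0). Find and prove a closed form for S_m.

Claim: S_m = 5^m + 3·(-2)^m.

Base case: S_0 = 4, and 5^0 + 3·(-2)^0 = 1 + 3 = 4.
Assume S_j = 5^j + 3·(-2)^j for some j ≥ 0.
Then S_{j+1} = 5S_j − 21·(-2)^j = 5·(5^j + 3·(-2)^j) − 21·(-2)^j = 5^{j+1} + 15·(-2)^j − 21·(-2)^j = 5^{j+1} − 6·(-2)^j = 5^{j+1} + 3·(-2)^{j+1}.
By induction, S_m = 5^m + 3·(-2)^m for all m ≥ 0.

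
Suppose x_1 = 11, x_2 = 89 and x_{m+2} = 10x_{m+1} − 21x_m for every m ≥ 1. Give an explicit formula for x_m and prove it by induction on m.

Claim: x_m = 2·7^m − 3^m.

Base cases: x_1 = 11 and 2·7^1 − 3^1 = 11; x_2 = 89 and 2·7^2 − 3^2 = 89.
Assume x_j = 2·7^j − 3^j for all 1 ≤ j ≤ k, where k ≥ 2.
Then x_{k+1} = 10x_k − 21x_{k−1} = 10·(2·7^k − 3^k) − 21·(2·7^{k−1} − 3^{k−1}) = 2·(10·7 − 21)7^{k−1} − (10·3 − 21)3^{k−1} = 98·7^{k−1} − 9·3^{k−1} = 2·7^{k+1} − 3^{k+1}.
So the formula holds for k+1, and by strong induction x_m = 2·7^m − 3^m for all m ≥ 1.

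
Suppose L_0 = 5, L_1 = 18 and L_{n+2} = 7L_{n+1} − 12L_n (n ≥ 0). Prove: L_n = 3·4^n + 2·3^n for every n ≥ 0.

Base cases: L_0 = 5 and 3·4^0 + 2·3^0 = 5; L_1 = 18 and 3·4^1 + 2·3^1 = 18.
Assume L_j = 3·4^j + 2·3^j for all 0 ≤ j ≤ m, where m ≥ 1.
Then L_{m+1} = 7L_m − 12L_{m−1} = 7·(3·4^m + 2·3^m) − 12·(3·4^{m−1} + 2·3^{m−1}) = 3·(7·4 − 12)4^{m−1} + 2·(7·3 − 12)3^{m−1} = 48·4^{m−1} + 18·3^{m−1} = 3·4^{m+1} + 2·3^{m+1}.
So the formula holds for m+1, and by strong induction L_n = 3·4^n + 2·3^n for all n ≥ 0.

L_n = 3·4^n + 2·3^n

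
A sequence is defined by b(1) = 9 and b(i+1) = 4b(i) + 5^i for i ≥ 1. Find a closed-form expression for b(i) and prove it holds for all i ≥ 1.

Claim: b(i) = 4^i + 5^i.

Base case: b(1) = 9, and 4^1 + 5^1 = 4 + 5 = 9.
Assume b(k) = 4^k + 5^k for some k ≥ 1.
Then b(k+1) = 4b(k) + 5^k = 4·(4^k + 5^k) + 5^k = 4^{k+1} + 4·5^k + 5^k = 4^{k+1} + 5·5^k = 4^{k+1} + 5^{k+1}.
This completes the inductive step, so b(i) = 4^i + 5^i for all i ≥ 1.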